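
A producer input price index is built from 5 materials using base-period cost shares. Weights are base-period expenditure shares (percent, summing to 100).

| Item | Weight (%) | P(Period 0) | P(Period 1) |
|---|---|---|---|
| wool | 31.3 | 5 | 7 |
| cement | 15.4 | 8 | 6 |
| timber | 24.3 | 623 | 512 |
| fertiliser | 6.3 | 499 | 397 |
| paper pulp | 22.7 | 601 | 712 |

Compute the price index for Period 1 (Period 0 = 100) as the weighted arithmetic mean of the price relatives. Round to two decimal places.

wool: 31.3 × (7/5) = 31.3 × 1.400000 = 43.8200
cement: 15.4 × (6/8) = 15.4 × 0.750000 = 11.5500
timber: 24.3 × (512/623) = 24.3 × 0.821830 = 19.9705
fertiliser: 6.3 × (397/499) = 6.3 × 0.795591 = 5.0122
paper pulp: 22.7 × (712/601) = 22.7 × 1.184692 = 26.8925
Index = Σ wᵢ·(p₁ᵢ/p₀ᵢ) = 43.8200 + 11.5500 + 19.9705 + 5.0122 + 26.8925 = 107.2452

107.25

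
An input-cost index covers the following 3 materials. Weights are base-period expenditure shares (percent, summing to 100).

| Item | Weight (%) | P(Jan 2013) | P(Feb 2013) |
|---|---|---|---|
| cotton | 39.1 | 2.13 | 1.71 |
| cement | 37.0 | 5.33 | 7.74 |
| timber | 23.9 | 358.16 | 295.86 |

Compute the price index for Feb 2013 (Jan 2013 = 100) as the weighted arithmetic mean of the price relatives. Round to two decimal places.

104.86

cotton: 39.1 × (1.71/2.13) = 39.1 × 0.802817 = 31.3901
cement: 37.0 × (7.74/5.33) = 37.0 × 1.452158 = 53.7298
timber: 23.9 × (295.86/358.16) = 23.9 × 0.826055 = 19.7427
Index = Σ wᵢ·(p₁ᵢ/p₀ᵢ) = 31.3901 + 53.7298 + 19.7427 = 104.8627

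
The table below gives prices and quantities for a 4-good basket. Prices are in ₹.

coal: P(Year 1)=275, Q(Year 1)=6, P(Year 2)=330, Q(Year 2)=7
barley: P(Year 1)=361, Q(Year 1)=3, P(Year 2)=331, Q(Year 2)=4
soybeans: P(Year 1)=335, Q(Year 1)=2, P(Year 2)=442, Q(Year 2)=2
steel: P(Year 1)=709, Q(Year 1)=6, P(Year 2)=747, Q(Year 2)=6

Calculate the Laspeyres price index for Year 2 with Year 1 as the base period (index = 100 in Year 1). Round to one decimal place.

Laspeyres price index uses base-period quantities as weights.
ΣP(Year 2)·Q(Year 1) = 330×6 + 331×3 + 442×2 + 747×6 = 1980 + 993 + 884 + 4482 = 8339
ΣP(Year 1)·Q(Year 1) = 275×6 + 361×3 + 335×2 + 709×6 = 1650 + 1083 + 670 + 4254 = 7657
Index = 8339 / 7657 × 100 = 108.9069

108.9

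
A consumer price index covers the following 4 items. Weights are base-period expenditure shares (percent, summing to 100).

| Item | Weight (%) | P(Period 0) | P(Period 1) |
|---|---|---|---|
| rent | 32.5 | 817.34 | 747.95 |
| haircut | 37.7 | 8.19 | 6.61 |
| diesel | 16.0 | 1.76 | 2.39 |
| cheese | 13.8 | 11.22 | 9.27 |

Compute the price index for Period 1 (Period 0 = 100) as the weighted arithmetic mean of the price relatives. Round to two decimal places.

rent: 32.5 × (747.95/817.34) = 32.5 × 0.915103 = 29.7408
haircut: 37.7 × (6.61/8.19) = 37.7 × 0.807082 = 30.4270
diesel: 16.0 × (2.39/1.76) = 16.0 × 1.357955 = 21.7273
cheese: 13.8 × (9.27/11.22) = 13.8 × 0.826203 = 11.4016
Index = Σ wᵢ·(p₁ᵢ/p₀ᵢ) = 29.7408 + 30.4270 + 21.7273 + 11.4016 = 93.2967

93.30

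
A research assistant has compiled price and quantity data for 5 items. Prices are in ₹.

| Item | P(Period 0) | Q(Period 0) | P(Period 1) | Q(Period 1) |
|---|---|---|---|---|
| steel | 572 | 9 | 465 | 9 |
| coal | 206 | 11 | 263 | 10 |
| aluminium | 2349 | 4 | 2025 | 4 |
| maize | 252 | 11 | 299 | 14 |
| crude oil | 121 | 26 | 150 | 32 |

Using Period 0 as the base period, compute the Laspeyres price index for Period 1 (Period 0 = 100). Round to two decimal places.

98.41

Laspeyres price index uses base-period quantities as weights.
ΣP(Period 1)·Q(Period 0) = 465×9 + 263×11 + 2025×4 + 299×11 + 150×26 = 4185 + 2893 + 8100 + 3289 + 3900 = 22367
ΣP(Period 0)·Q(Period 0) = 572×9 + 206×11 + 2349×4 + 252×11 + 121×26 = 5148 + 2266 + 9396 + 2772 + 3146 = 22728
Index = 22367 / 22728 × 100 = 98.4117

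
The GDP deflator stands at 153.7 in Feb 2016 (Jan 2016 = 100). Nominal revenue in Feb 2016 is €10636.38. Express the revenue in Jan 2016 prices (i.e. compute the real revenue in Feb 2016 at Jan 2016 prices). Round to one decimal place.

Real = Nominal ÷ (Index/100) = 10636.38 ÷ (153.7/100)
     = 10636.38 ÷ 1.537 = 6920.2212

6920.2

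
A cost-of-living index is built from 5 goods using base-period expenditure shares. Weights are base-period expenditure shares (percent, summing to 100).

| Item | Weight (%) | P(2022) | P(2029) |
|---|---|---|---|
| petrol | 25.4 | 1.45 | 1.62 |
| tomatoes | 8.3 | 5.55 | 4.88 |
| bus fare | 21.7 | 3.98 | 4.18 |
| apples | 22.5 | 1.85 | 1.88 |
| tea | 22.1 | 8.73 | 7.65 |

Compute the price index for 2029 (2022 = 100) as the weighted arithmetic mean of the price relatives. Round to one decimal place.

petrol: 25.4 × (1.62/1.45) = 25.4 × 1.117241 = 28.3779
tomatoes: 8.3 × (4.88/5.55) = 8.3 × 0.879279 = 7.2980
bus fare: 21.7 × (4.18/3.98) = 21.7 × 1.050251 = 22.7905
apples: 22.5 × (1.88/1.85) = 22.5 × 1.016216 = 22.8649
tea: 22.1 × (7.65/8.73) = 22.1 × 0.876289 = 19.3660
Index = Σ wᵢ·(p₁ᵢ/p₀ᵢ) = 28.3779 + 7.2980 + 22.7905 + 22.8649 + 19.3660 = 100.6972

100.7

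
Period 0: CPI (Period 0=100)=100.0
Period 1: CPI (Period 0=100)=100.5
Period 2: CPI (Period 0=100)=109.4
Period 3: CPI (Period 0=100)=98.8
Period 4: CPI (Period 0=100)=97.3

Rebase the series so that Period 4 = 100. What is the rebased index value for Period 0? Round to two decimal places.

Rebased(Period 0) = 100.0 / 97.3 × 100 = 102.7749

102.77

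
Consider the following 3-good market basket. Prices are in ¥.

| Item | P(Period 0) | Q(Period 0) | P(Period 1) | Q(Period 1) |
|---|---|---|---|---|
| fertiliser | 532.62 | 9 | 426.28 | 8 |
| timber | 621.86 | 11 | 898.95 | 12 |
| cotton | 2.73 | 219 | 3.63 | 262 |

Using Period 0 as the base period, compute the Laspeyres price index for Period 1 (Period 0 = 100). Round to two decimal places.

Laspeyres price index uses base-period quantities as weights.
ΣP(Period 1)·Q(Period 0) = 426.28×9 + 898.95×11 + 3.63×219 = 3836.52 + 9888.45 + 794.97 = 14519.94
ΣP(Period 0)·Q(Period 0) = 532.62×9 + 621.86×11 + 2.73×219 = 4793.58 + 6840.46 + 597.87 = 12231.91
Index = 14519.94 / 12231.91 × 100 = 118.7054

118.71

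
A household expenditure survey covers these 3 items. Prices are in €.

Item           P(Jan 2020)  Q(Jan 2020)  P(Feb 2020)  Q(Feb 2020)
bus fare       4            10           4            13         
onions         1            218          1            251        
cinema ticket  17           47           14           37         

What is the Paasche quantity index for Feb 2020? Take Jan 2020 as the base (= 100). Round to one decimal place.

89.6

Paasche quantity index uses current-period prices as weights.
ΣP(Feb 2020)·Q(Feb 2020) = 4×13 + 1×251 + 14×37 = 52 + 251 + 518 = 821
ΣP(Feb 2020)·Q(Jan 2020) = 4×10 + 1×218 + 14×47 = 40 + 218 + 658 = 916
Index = 821 / 916 × 100 = 89.6288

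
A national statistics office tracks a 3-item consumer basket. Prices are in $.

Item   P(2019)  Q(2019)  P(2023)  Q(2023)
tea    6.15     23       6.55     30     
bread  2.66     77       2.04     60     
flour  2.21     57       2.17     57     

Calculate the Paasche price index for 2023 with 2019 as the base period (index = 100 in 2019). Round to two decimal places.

94.15

Paasche price index uses current-period quantities as weights.
ΣP(2023)·Q(2023) = 6.55×30 + 2.04×60 + 2.17×57 = 196.5 + 122.4 + 123.69 = 442.59
ΣP(2019)·Q(2023) = 6.15×30 + 2.66×60 + 2.21×57 = 184.5 + 159.6 + 125.97 = 470.07
Index = 442.59 / 470.07 × 100 = 94.1541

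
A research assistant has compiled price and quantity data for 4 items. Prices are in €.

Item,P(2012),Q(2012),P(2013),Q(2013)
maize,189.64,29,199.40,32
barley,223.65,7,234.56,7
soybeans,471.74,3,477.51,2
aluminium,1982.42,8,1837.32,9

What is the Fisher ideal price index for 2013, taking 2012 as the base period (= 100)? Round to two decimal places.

Laspeyres component (base-period weights):
ΣP(2013)Q(2012) = 199.40×29 + 234.56×7 + 477.51×3 + 1837.32×8 = 5782.6 + 1641.92 + 1432.53 + 14698.56 = 23555.61
ΣP(2012)Q(2012) = 189.64×29 + 223.65×7 + 471.74×3 + 1982.42×8 = 5499.56 + 1565.55 + 1415.22 + 15859.36 = 24339.69
L = 23555.61 / 24339.69 × 100 = 96.7786
Paasche component (current-period weights):
ΣP(2013)Q(2013) = 199.40×32 + 234.56×7 + 477.51×2 + 1837.32×9 = 6380.8 + 1641.92 + 955.02 + 16535.88 = 25513.62
ΣP(2012)Q(2013) = 189.64×32 + 223.65×7 + 471.74×2 + 1982.42×9 = 6068.48 + 1565.55 + 943.48 + 17841.78 = 26419.29
P = 25513.62 / 26419.29 × 100 = 96.5719
Fisher = √(L × P) = √(96.7786 × 96.5719) = 96.6752

96.68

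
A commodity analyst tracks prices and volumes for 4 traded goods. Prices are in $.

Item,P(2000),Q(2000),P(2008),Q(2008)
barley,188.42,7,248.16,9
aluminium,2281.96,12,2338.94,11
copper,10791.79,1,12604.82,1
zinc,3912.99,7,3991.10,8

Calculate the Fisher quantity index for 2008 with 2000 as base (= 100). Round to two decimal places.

Laspeyres component (base-period weights):
ΣP(2000)Q(2008) = 188.42×9 + 2281.96×11 + 10791.79×1 + 3912.99×8 = 1695.78 + 25101.56 + 10791.79 + 31303.92 = 68893.05
ΣP(2000)Q(2000) = 188.42×7 + 2281.96×12 + 10791.79×1 + 3912.99×7 = 1318.94 + 27383.52 + 10791.79 + 27390.93 = 66885.18
L = 68893.05 / 66885.18 × 100 = 103.0020
Paasche component (current-period weights):
ΣP(2008)Q(2008) = 248.16×9 + 2338.94×11 + 12604.82×1 + 3991.10×8 = 2233.44 + 25728.34 + 12604.82 + 31928.8 = 72495.4
ΣP(2008)Q(2000) = 248.16×7 + 2338.94×12 + 12604.82×1 + 3991.10×7 = 1737.12 + 28067.28 + 12604.82 + 27937.7 = 70346.92
P = 72495.4 / 70346.92 × 100 = 103.0541
Fisher = √(L × P) = √(103.0020 × 103.0541) = 103.0280

103.03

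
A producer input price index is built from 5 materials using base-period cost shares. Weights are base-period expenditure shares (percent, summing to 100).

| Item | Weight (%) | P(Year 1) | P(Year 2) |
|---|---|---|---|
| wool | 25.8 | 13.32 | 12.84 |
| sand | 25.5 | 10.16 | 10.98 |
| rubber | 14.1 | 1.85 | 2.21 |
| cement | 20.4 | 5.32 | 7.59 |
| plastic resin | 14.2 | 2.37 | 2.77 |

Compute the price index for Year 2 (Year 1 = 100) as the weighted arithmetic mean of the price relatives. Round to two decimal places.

wool: 25.8 × (12.84/13.32) = 25.8 × 0.963964 = 24.8703
sand: 25.5 × (10.98/10.16) = 25.5 × 1.080709 = 27.5581
rubber: 14.1 × (2.21/1.85) = 14.1 × 1.194595 = 16.8438
cement: 20.4 × (7.59/5.32) = 20.4 × 1.426692 = 29.1045
plastic resin: 14.2 × (2.77/2.37) = 14.2 × 1.168776 = 16.5966
Index = Σ wᵢ·(p₁ᵢ/p₀ᵢ) = 24.8703 + 27.5581 + 16.8438 + 29.1045 + 16.5966 = 114.9733

114.97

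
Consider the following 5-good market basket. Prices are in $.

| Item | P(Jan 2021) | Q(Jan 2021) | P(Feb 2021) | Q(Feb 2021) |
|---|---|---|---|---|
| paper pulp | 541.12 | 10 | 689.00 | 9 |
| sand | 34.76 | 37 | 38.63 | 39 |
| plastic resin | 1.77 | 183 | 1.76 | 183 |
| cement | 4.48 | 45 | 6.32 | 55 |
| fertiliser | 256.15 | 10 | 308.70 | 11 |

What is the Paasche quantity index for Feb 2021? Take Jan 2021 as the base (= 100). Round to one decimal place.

98.0

Paasche quantity index uses current-period prices as weights.
ΣP(Feb 2021)·Q(Feb 2021) = 689.00×9 + 38.63×39 + 1.76×183 + 6.32×55 + 308.70×11 = 6201 + 1506.57 + 322.08 + 347.6 + 3395.7 = 11772.95
ΣP(Feb 2021)·Q(Jan 2021) = 689.00×10 + 38.63×37 + 1.76×183 + 6.32×45 + 308.70×10 = 6890 + 1429.31 + 322.08 + 284.4 + 3087 = 12012.79
Index = 11772.95 / 12012.79 × 100 = 98.0035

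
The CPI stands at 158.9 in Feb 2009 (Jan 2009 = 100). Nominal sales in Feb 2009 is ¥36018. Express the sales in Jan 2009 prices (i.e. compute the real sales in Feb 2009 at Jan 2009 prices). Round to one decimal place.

22667.1

Real = Nominal ÷ (Index/100) = 36018 ÷ (158.9/100)
     = 36018 ÷ 1.589 = 22667.0862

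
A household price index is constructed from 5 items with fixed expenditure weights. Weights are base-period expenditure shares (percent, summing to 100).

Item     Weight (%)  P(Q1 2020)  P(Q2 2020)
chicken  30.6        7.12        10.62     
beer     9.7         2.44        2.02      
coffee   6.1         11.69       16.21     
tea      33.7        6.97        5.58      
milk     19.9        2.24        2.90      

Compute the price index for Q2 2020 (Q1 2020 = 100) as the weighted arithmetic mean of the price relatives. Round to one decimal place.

114.9

chicken: 30.6 × (10.62/7.12) = 30.6 × 1.491573 = 45.6421
beer: 9.7 × (2.02/2.44) = 9.7 × 0.827869 = 8.0303
coffee: 6.1 × (16.21/11.69) = 6.1 × 1.386655 = 8.4586
tea: 33.7 × (5.58/6.97) = 33.7 × 0.800574 = 26.9793
milk: 19.9 × (2.90/2.24) = 19.9 × 1.294643 = 25.7634
Index = Σ wᵢ·(p₁ᵢ/p₀ᵢ) = 45.6421 + 8.0303 + 8.4586 + 26.9793 + 25.7634 = 114.8738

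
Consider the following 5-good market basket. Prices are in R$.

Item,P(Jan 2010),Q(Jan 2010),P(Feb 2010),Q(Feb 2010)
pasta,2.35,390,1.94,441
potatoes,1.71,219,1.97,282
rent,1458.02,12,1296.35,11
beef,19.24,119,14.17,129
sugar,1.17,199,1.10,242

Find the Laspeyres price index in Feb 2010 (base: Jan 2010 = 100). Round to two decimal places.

Laspeyres price index uses base-period quantities as weights.
ΣP(Feb 2010)·Q(Jan 2010) = 1.94×390 + 1.97×219 + 1296.35×12 + 14.17×119 + 1.10×199 = 756.6 + 431.43 + 15556.2 + 1686.23 + 218.9 = 18649.36
ΣP(Jan 2010)·Q(Jan 2010) = 2.35×390 + 1.71×219 + 1458.02×12 + 19.24×119 + 1.17×199 = 916.5 + 374.49 + 17496.24 + 2289.56 + 232.83 = 21309.62
Index = 18649.36 / 21309.62 × 100 = 87.5162

87.52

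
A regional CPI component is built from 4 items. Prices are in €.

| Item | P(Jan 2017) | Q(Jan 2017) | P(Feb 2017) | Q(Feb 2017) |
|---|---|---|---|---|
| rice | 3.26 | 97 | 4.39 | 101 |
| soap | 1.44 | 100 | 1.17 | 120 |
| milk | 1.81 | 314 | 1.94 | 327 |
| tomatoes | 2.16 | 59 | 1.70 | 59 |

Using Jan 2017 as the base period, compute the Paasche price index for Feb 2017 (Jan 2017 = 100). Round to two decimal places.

107.95

Paasche price index uses current-period quantities as weights.
ΣP(Feb 2017)·Q(Feb 2017) = 4.39×101 + 1.17×120 + 1.94×327 + 1.70×59 = 443.39 + 140.4 + 634.38 + 100.3 = 1318.47
ΣP(Jan 2017)·Q(Feb 2017) = 3.26×101 + 1.44×120 + 1.81×327 + 2.16×59 = 329.26 + 172.8 + 591.87 + 127.44 = 1221.37
Index = 1318.47 / 1221.37 × 100 = 107.9501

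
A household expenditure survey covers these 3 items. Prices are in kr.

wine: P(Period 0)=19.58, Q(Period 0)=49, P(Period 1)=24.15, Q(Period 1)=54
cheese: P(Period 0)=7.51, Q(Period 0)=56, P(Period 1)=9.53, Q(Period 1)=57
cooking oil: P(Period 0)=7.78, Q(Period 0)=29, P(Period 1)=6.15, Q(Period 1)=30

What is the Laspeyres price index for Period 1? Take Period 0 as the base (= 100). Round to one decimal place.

Laspeyres price index uses base-period quantities as weights.
ΣP(Period 1)·Q(Period 0) = 24.15×49 + 9.53×56 + 6.15×29 = 1183.35 + 533.68 + 178.35 = 1895.38
ΣP(Period 0)·Q(Period 0) = 19.58×49 + 7.51×56 + 7.78×29 = 959.42 + 420.56 + 225.62 = 1605.6
Index = 1895.38 / 1605.6 × 100 = 118.0481

118.0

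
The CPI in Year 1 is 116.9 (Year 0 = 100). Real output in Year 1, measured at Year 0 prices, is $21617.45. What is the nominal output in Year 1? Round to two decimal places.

25270.80

Nominal = Real × (Index/100) = 21617.45 × (116.9/100)
        = 21617.45 × 1.169 = 25270.7991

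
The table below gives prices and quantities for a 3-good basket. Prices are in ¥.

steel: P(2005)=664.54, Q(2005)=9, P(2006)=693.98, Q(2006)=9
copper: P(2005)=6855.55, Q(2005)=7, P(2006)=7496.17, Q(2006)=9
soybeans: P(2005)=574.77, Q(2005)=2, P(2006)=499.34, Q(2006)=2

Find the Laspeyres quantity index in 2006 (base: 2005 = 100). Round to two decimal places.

124.88

Laspeyres quantity index uses base-period prices as weights.
ΣP(2005)·Q(2006) = 664.54×9 + 6855.55×9 + 574.77×2 = 5980.86 + 61699.95 + 1149.54 = 68830.35
ΣP(2005)·Q(2005) = 664.54×9 + 6855.55×7 + 574.77×2 = 5980.86 + 47988.85 + 1149.54 = 55119.25
Index = 68830.35 / 55119.25 × 100 = 124.8753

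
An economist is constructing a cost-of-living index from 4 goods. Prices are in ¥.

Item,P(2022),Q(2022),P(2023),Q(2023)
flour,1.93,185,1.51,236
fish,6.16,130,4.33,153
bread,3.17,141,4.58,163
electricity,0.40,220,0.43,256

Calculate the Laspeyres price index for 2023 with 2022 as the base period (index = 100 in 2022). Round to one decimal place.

Laspeyres price index uses base-period quantities as weights.
ΣP(2023)·Q(2022) = 1.51×185 + 4.33×130 + 4.58×141 + 0.43×220 = 279.35 + 562.9 + 645.78 + 94.6 = 1582.63
ΣP(2022)·Q(2022) = 1.93×185 + 6.16×130 + 3.17×141 + 0.40×220 = 357.05 + 800.8 + 446.97 + 88 = 1692.82
Index = 1582.63 / 1692.82 × 100 = 93.4907

93.5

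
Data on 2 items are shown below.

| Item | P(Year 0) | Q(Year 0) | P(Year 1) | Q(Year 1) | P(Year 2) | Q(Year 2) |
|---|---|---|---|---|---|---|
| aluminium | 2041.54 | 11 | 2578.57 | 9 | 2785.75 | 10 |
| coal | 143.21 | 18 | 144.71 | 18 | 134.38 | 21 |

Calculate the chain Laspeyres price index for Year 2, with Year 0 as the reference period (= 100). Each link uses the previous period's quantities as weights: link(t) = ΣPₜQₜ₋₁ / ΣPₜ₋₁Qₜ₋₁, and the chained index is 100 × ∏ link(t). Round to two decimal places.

Link Year 0→Year 1:
ΣP(Year 1)Q(Year 0) = 2578.57×11 + 144.71×18 = 28364.27 + 2604.78 = 30969.05
ΣP(Year 0)Q(Year 0) = 2041.54×11 + 143.21×18 = 22456.94 + 2577.78 = 25034.72
link = 30969.05/25034.72 = 1.237044
Link Year 1→Year 2:
ΣP(Year 2)Q(Year 1) = 2785.75×9 + 134.38×18 = 25071.75 + 2418.84 = 27490.59
ΣP(Year 1)Q(Year 1) = 2578.57×9 + 144.71×18 = 23207.13 + 2604.78 = 25811.91
link = 27490.59/25811.91 = 1.065035
Chained index = 100 × 1.237044 × 1.065035 = 131.7495

131.75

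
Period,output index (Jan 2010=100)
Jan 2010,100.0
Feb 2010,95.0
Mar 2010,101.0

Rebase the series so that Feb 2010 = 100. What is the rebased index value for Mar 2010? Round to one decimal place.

106.3

Rebased(Mar 2010) = 101.0 / 95.0 × 100 = 106.3158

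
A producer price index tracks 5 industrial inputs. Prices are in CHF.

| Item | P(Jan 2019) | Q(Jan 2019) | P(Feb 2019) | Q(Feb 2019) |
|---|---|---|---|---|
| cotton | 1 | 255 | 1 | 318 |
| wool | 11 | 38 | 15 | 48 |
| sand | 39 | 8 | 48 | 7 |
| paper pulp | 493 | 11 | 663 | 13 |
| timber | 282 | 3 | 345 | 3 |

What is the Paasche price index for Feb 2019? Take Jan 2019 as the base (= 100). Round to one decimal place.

131.7

Paasche price index uses current-period quantities as weights.
ΣP(Feb 2019)·Q(Feb 2019) = 1×318 + 15×48 + 48×7 + 663×13 + 345×3 = 318 + 720 + 336 + 8619 + 1035 = 11028
ΣP(Jan 2019)·Q(Feb 2019) = 1×318 + 11×48 + 39×7 + 493×13 + 282×3 = 318 + 528 + 273 + 6409 + 846 = 8374
Index = 11028 / 8374 × 100 = 131.6933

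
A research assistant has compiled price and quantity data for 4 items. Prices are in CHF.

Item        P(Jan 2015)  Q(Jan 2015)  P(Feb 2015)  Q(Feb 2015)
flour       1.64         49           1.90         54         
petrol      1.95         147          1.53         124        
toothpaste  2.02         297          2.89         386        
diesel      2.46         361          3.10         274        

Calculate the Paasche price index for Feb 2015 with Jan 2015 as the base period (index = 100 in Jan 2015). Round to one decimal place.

Paasche price index uses current-period quantities as weights.
ΣP(Feb 2015)·Q(Feb 2015) = 1.90×54 + 1.53×124 + 2.89×386 + 3.10×274 = 102.6 + 189.72 + 1115.54 + 849.4 = 2257.26
ΣP(Jan 2015)·Q(Feb 2015) = 1.64×54 + 1.95×124 + 2.02×386 + 2.46×274 = 88.56 + 241.8 + 779.72 + 674.04 = 1784.12
Index = 2257.26 / 1784.12 × 100 = 126.5195

126.5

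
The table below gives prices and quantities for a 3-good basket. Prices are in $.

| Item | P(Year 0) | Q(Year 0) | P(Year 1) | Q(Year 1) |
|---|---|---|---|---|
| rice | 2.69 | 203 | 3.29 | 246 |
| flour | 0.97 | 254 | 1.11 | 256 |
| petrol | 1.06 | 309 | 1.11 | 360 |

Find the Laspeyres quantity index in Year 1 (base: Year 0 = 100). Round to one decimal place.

Laspeyres quantity index uses base-period prices as weights.
ΣP(Year 0)·Q(Year 1) = 2.69×246 + 0.97×256 + 1.06×360 = 661.74 + 248.32 + 381.6 = 1291.66
ΣP(Year 0)·Q(Year 0) = 2.69×203 + 0.97×254 + 1.06×309 = 546.07 + 246.38 + 327.54 = 1119.99
Index = 1291.66 / 1119.99 × 100 = 115.3278

115.3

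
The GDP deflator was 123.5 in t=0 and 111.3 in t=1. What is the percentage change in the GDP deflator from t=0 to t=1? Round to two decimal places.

Change = (111.3 − 123.5) / 123.5 × 100
       = -12.2 / 123.5 × 100 = -9.8785%

-9.88%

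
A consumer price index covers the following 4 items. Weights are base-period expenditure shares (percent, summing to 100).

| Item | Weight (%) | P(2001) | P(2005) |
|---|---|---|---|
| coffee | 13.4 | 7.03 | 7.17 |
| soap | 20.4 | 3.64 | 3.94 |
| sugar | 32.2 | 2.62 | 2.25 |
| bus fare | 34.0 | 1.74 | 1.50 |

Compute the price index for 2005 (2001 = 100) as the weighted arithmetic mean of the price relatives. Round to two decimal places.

92.71

coffee: 13.4 × (7.17/7.03) = 13.4 × 1.019915 = 13.6669
soap: 20.4 × (3.94/3.64) = 20.4 × 1.082418 = 22.0813
sugar: 32.2 × (2.25/2.62) = 32.2 × 0.858779 = 27.6527
bus fare: 34.0 × (1.50/1.74) = 34.0 × 0.862069 = 29.3103
Index = Σ wᵢ·(p₁ᵢ/p₀ᵢ) = 13.6669 + 22.0813 + 27.6527 + 29.3103 = 92.7112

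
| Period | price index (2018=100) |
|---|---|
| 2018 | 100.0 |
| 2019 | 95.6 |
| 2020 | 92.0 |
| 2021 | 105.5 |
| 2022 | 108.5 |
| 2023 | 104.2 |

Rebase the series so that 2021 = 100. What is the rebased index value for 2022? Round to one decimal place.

102.8

Rebased(2022) = 108.5 / 105.5 × 100 = 102.8436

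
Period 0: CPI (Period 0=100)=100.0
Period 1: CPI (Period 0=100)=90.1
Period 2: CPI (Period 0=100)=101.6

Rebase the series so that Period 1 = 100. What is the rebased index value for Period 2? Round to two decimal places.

112.76

Rebased(Period 2) = 101.6 / 90.1 × 100 = 112.7636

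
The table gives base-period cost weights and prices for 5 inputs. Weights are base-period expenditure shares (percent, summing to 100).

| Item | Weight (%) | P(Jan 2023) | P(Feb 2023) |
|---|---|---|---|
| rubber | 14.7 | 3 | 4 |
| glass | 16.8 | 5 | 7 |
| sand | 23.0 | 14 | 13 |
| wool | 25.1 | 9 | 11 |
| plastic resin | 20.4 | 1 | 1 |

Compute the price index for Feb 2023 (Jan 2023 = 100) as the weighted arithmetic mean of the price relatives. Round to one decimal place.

rubber: 14.7 × (4/3) = 14.7 × 1.333333 = 19.6000
glass: 16.8 × (7/5) = 16.8 × 1.400000 = 23.5200
sand: 23.0 × (13/14) = 23.0 × 0.928571 = 21.3571
wool: 25.1 × (11/9) = 25.1 × 1.222222 = 30.6778
plastic resin: 20.4 × (1/1) = 20.4 × 1.000000 = 20.4000
Index = Σ wᵢ·(p₁ᵢ/p₀ᵢ) = 19.6000 + 23.5200 + 21.3571 + 30.6778 + 20.4000 = 115.5549

115.6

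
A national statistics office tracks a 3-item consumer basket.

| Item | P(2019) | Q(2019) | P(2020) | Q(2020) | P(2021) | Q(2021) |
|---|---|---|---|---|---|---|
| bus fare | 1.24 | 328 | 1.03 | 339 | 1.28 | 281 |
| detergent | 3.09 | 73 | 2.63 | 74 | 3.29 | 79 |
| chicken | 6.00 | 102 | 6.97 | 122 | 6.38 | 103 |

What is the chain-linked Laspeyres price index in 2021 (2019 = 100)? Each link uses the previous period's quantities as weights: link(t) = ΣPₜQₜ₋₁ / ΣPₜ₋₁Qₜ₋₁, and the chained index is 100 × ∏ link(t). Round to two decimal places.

104.12

Link 2019→2020:
ΣP(2020)Q(2019) = 1.03×328 + 2.63×73 + 6.97×102 = 337.84 + 191.99 + 710.94 = 1240.77
ΣP(2019)Q(2019) = 1.24×328 + 3.09×73 + 6.00×102 = 406.72 + 225.57 + 612 = 1244.29
link = 1240.77/1244.29 = 0.997171
Link 2020→2021:
ΣP(2021)Q(2020) = 1.28×339 + 3.29×74 + 6.38×122 = 433.92 + 243.46 + 778.36 = 1455.74
ΣP(2020)Q(2020) = 1.03×339 + 2.63×74 + 6.97×122 = 349.17 + 194.62 + 850.34 = 1394.13
link = 1455.74/1394.13 = 1.044192
Chained index = 100 × 0.997171 × 1.044192 = 104.1238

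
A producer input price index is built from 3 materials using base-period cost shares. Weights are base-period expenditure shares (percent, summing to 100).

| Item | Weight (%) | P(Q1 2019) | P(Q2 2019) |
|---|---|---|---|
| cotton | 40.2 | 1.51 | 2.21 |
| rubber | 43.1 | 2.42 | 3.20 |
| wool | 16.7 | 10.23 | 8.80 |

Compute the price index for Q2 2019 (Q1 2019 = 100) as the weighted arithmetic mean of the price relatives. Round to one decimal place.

130.2

cotton: 40.2 × (2.21/1.51) = 40.2 × 1.463576 = 58.8358
rubber: 43.1 × (3.20/2.42) = 43.1 × 1.322314 = 56.9917
wool: 16.7 × (8.80/10.23) = 16.7 × 0.860215 = 14.3656
Index = Σ wᵢ·(p₁ᵢ/p₀ᵢ) = 58.8358 + 56.9917 + 14.3656 = 130.1931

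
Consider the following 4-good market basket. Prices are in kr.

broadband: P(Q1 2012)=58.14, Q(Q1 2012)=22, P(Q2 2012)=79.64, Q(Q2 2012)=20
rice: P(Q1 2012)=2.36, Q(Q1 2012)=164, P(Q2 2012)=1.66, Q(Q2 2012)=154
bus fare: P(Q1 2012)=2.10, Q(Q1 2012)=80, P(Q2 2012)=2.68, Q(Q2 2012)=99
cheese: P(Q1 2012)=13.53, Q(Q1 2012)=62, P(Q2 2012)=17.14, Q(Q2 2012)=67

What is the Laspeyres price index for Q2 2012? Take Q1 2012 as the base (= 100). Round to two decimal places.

123.51

Laspeyres price index uses base-period quantities as weights.
ΣP(Q2 2012)·Q(Q1 2012) = 79.64×22 + 1.66×164 + 2.68×80 + 17.14×62 = 1752.08 + 272.24 + 214.4 + 1062.68 = 3301.4
ΣP(Q1 2012)·Q(Q1 2012) = 58.14×22 + 2.36×164 + 2.10×80 + 13.53×62 = 1279.08 + 387.04 + 168 + 838.86 = 2672.98
Index = 3301.4 / 2672.98 × 100 = 123.5101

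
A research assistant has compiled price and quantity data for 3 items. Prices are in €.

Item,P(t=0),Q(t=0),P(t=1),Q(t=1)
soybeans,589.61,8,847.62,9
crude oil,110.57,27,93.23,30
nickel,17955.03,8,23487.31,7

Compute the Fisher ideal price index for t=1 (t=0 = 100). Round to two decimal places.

Laspeyres component (base-period weights):
ΣP(t=1)Q(t=0) = 847.62×8 + 93.23×27 + 23487.31×8 = 6780.96 + 2517.21 + 187898.48 = 197196.65
ΣP(t=0)Q(t=0) = 589.61×8 + 110.57×27 + 17955.03×8 = 4716.88 + 2985.39 + 143640.24 = 151342.51
L = 197196.65 / 151342.51 × 100 = 130.2983
Paasche component (current-period weights):
ΣP(t=1)Q(t=1) = 847.62×9 + 93.23×30 + 23487.31×7 = 7628.58 + 2796.9 + 164411.17 = 174836.65
ΣP(t=0)Q(t=1) = 589.61×9 + 110.57×30 + 17955.03×7 = 5306.49 + 3317.1 + 125685.21 = 134308.8
P = 174836.65 / 134308.8 × 100 = 130.1751
Fisher = √(L × P) = √(130.2983 × 130.1751) = 130.2367

130.24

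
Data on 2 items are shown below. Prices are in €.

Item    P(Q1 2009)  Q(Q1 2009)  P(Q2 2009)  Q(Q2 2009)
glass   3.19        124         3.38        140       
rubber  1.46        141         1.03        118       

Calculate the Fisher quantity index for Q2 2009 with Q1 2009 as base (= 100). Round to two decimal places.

Laspeyres component (base-period weights):
ΣP(Q1 2009)Q(Q2 2009) = 3.19×140 + 1.46×118 = 446.6 + 172.28 = 618.88
ΣP(Q1 2009)Q(Q1 2009) = 3.19×124 + 1.46×141 = 395.56 + 205.86 = 601.42
L = 618.88 / 601.42 × 100 = 102.9031
Paasche component (current-period weights):
ΣP(Q2 2009)Q(Q2 2009) = 3.38×140 + 1.03×118 = 473.2 + 121.54 = 594.74
ΣP(Q2 2009)Q(Q1 2009) = 3.38×124 + 1.03×141 = 419.12 + 145.23 = 564.35
P = 594.74 / 564.35 × 100 = 105.3850
Fisher = √(L × P) = √(102.9031 × 105.3850) = 104.1366

104.14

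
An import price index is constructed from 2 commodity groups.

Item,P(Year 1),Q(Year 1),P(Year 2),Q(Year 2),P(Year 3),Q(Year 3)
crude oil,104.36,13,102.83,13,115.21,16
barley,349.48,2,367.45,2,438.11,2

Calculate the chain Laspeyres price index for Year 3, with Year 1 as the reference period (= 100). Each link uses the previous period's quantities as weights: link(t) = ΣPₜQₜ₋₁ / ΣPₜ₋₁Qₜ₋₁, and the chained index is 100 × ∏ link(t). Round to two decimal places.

Link Year 1→Year 2:
ΣP(Year 2)Q(Year 1) = 102.83×13 + 367.45×2 = 1336.79 + 734.9 = 2071.69
ΣP(Year 1)Q(Year 1) = 104.36×13 + 349.48×2 = 1356.68 + 698.96 = 2055.64
link = 2071.69/2055.64 = 1.007808
Link Year 2→Year 3:
ΣP(Year 3)Q(Year 2) = 115.21×13 + 438.11×2 = 1497.73 + 876.22 = 2373.95
ΣP(Year 2)Q(Year 2) = 102.83×13 + 367.45×2 = 1336.79 + 734.9 = 2071.69
link = 2373.95/2071.69 = 1.145900
Chained index = 100 × 1.007808 × 1.145900 = 115.4847

115.48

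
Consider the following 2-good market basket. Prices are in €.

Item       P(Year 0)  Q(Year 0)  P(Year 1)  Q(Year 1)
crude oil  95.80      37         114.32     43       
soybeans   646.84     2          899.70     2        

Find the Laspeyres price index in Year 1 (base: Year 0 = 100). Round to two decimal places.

124.62

Laspeyres price index uses base-period quantities as weights.
ΣP(Year 1)·Q(Year 0) = 114.32×37 + 899.70×2 = 4229.84 + 1799.4 = 6029.24
ΣP(Year 0)·Q(Year 0) = 95.80×37 + 646.84×2 = 3544.6 + 1293.68 = 4838.28
Index = 6029.24 / 4838.28 × 100 = 124.6154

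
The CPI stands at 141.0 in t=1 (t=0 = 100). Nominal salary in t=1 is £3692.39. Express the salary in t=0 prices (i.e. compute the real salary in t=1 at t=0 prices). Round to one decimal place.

Real = Nominal ÷ (Index/100) = 3692.39 ÷ (141.0/100)
     = 3692.39 ÷ 1.410 = 2618.7163

2618.7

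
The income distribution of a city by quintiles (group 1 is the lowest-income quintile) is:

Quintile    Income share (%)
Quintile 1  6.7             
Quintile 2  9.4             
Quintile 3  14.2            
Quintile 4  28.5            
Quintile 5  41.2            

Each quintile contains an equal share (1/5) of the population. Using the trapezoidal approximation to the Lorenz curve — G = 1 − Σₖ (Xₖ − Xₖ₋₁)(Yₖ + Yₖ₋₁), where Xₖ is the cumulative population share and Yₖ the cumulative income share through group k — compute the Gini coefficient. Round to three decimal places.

0.352

Cumulative income shares Yₖ: 0.0670, 0.1610, 0.3030, 0.5880, 1.0000
Σ (Xₖ−Xₖ₋₁)(Yₖ+Yₖ₋₁) = (1/5)(0.0670+0.0000) + (1/5)(0.1610+0.0670) + (1/5)(0.3030+0.1610) + (1/5)(0.5880+0.3030) + (1/5)(1.0000+0.5880)
  = 0.0134 + 0.0456 + 0.0928 + 0.1782 + 0.3176 = 0.6476
G = 1 − 0.6476 = 0.3524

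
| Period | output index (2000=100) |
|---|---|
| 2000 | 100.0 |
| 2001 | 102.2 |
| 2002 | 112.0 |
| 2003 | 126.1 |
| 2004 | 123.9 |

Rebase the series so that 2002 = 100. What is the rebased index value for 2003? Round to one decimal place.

Rebased(2003) = 126.1 / 112.0 × 100 = 112.5893

112.6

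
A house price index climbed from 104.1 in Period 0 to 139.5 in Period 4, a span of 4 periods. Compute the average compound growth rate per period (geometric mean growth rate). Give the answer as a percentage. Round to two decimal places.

Growth factor = (139.5/104.1)^(1/4) = (1.340058)^(1/4) = 1.075922
Growth rate = 1.075922 − 1 = 0.075922 = 7.5922%

7.59%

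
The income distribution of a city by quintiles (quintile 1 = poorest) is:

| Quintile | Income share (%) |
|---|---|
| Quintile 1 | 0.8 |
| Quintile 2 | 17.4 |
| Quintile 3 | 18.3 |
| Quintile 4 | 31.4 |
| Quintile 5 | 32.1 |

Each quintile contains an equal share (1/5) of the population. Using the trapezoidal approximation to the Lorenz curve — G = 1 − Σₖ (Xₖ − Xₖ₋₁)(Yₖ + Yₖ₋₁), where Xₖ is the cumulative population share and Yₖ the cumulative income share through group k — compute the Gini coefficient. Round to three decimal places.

0.306

Cumulative income shares Yₖ: 0.0080, 0.1820, 0.3650, 0.6790, 1.0000
Σ (Xₖ−Xₖ₋₁)(Yₖ+Yₖ₋₁) = (1/5)(0.0080+0.0000) + (1/5)(0.1820+0.0080) + (1/5)(0.3650+0.1820) + (1/5)(0.6790+0.3650) + (1/5)(1.0000+0.6790)
  = 0.0016 + 0.0380 + 0.1094 + 0.2088 + 0.3358 = 0.6936
G = 1 − 0.6936 = 0.3064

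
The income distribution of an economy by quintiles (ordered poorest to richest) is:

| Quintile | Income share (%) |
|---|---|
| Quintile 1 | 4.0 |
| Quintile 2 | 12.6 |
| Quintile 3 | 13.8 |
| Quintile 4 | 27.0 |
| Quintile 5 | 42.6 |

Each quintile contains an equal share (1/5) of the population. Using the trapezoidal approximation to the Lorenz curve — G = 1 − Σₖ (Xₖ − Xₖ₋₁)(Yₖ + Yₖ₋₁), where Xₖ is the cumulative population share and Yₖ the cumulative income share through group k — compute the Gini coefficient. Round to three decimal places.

Cumulative income shares Yₖ: 0.0400, 0.1660, 0.3040, 0.5740, 1.0000
Σ (Xₖ−Xₖ₋₁)(Yₖ+Yₖ₋₁) = (1/5)(0.0400+0.0000) + (1/5)(0.1660+0.0400) + (1/5)(0.3040+0.1660) + (1/5)(0.5740+0.3040) + (1/5)(1.0000+0.5740)
  = 0.0080 + 0.0412 + 0.0940 + 0.1756 + 0.3148 = 0.6336
G = 1 − 0.6336 = 0.3664

0.366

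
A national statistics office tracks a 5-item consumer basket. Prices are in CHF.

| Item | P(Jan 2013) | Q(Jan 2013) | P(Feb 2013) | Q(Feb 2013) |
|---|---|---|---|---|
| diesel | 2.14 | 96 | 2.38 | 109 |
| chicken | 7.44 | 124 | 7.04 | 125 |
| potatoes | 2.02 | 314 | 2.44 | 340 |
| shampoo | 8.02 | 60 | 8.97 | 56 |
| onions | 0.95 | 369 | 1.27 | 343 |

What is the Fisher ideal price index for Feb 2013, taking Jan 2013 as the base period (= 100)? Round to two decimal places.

Laspeyres component (base-period weights):
ΣP(Feb 2013)Q(Jan 2013) = 2.38×96 + 7.04×124 + 2.44×314 + 8.97×60 + 1.27×369 = 228.48 + 872.96 + 766.16 + 538.2 + 468.63 = 2874.43
ΣP(Jan 2013)Q(Jan 2013) = 2.14×96 + 7.44×124 + 2.02×314 + 8.02×60 + 0.95×369 = 205.44 + 922.56 + 634.28 + 481.2 + 350.55 = 2594.03
L = 2874.43 / 2594.03 × 100 = 110.8094
Paasche component (current-period weights):
ΣP(Feb 2013)Q(Feb 2013) = 2.38×109 + 7.04×125 + 2.44×340 + 8.97×56 + 1.27×343 = 259.42 + 880 + 829.6 + 502.32 + 435.61 = 2906.95
ΣP(Jan 2013)Q(Feb 2013) = 2.14×109 + 7.44×125 + 2.02×340 + 8.02×56 + 0.95×343 = 233.26 + 930 + 686.8 + 449.12 + 325.85 = 2625.03
P = 2906.95 / 2625.03 × 100 = 110.7397
Fisher = √(L × P) = √(110.8094 × 110.7397) = 110.7746

110.77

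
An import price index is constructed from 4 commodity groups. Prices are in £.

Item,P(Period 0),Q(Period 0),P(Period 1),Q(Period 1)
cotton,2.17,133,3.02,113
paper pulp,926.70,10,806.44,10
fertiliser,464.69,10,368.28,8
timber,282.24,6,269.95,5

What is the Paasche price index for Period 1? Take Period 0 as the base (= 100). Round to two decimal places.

Paasche price index uses current-period quantities as weights.
ΣP(Period 1)·Q(Period 1) = 3.02×113 + 806.44×10 + 368.28×8 + 269.95×5 = 341.26 + 8064.4 + 2946.24 + 1349.75 = 12701.65
ΣP(Period 0)·Q(Period 1) = 2.17×113 + 926.70×10 + 464.69×8 + 282.24×5 = 245.21 + 9267 + 3717.52 + 1411.2 = 14640.93
Index = 12701.65 / 14640.93 × 100 = 86.7544

86.75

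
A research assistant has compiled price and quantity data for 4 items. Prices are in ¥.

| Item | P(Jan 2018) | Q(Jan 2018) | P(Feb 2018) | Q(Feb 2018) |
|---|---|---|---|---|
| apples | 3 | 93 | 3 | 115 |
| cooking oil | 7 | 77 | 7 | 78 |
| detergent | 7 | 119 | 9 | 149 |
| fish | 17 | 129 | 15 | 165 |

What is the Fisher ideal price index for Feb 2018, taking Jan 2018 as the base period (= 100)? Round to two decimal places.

Laspeyres component (base-period weights):
ΣP(Feb 2018)Q(Jan 2018) = 3×93 + 7×77 + 9×119 + 15×129 = 279 + 539 + 1071 + 1935 = 3824
ΣP(Jan 2018)Q(Jan 2018) = 3×93 + 7×77 + 7×119 + 17×129 = 279 + 539 + 833 + 2193 = 3844
L = 3824 / 3844 × 100 = 99.4797
Paasche component (current-period weights):
ΣP(Feb 2018)Q(Feb 2018) = 3×115 + 7×78 + 9×149 + 15×165 = 345 + 546 + 1341 + 2475 = 4707
ΣP(Jan 2018)Q(Feb 2018) = 3×115 + 7×78 + 7×149 + 17×165 = 345 + 546 + 1043 + 2805 = 4739
P = 4707 / 4739 × 100 = 99.3248
Fisher = √(L × P) = √(99.4797 × 99.3248) = 99.4022

99.40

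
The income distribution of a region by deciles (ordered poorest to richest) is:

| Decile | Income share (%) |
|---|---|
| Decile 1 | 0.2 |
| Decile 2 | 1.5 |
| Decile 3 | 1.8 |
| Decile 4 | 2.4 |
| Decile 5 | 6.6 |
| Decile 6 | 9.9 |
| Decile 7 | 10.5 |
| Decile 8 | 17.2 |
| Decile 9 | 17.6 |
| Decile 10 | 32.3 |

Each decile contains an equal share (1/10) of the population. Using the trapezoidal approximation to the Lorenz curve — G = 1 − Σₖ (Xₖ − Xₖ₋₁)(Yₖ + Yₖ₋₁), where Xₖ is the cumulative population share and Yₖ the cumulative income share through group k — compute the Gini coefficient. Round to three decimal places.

Cumulative income shares Yₖ: 0.0020, 0.0170, 0.0350, 0.0590, 0.1250, 0.2240, 0.3290, 0.5010, 0.6770, 1.0000
Σ (Xₖ−Xₖ₋₁)(Yₖ+Yₖ₋₁) = (1/10)(0.0020+0.0000) + (1/10)(0.0170+0.0020) + (1/10)(0.0350+0.0170) + (1/10)(0.0590+0.0350) + (1/10)(0.1250+0.0590) + (1/10)(0.2240+0.1250) + (1/10)(0.3290+0.2240) + (1/10)(0.5010+0.3290) + (1/10)(0.6770+0.5010) + (1/10)(1.0000+0.6770)
  = 0.0002 + 0.0019 + 0.0052 + 0.0094 + 0.0184 + 0.0349 + 0.0553 + 0.0830 + 0.1178 + 0.1677 = 0.4938
G = 1 − 0.4938 = 0.5062

0.506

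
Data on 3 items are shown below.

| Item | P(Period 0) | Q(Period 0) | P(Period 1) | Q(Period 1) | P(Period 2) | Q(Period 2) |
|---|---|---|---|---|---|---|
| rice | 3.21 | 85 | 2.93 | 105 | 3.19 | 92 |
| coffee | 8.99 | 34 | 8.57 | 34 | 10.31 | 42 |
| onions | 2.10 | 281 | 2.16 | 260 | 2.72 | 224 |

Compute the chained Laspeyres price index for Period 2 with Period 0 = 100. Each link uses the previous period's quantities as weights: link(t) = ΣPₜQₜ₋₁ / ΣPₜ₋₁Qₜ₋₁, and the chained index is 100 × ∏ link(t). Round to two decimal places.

117.82

Link Period 0→Period 1:
ΣP(Period 1)Q(Period 0) = 2.93×85 + 8.57×34 + 2.16×281 = 249.05 + 291.38 + 606.96 = 1147.39
ΣP(Period 0)Q(Period 0) = 3.21×85 + 8.99×34 + 2.10×281 = 272.85 + 305.66 + 590.1 = 1168.61
link = 1147.39/1168.61 = 0.981842
Link Period 1→Period 2:
ΣP(Period 2)Q(Period 1) = 3.19×105 + 10.31×34 + 2.72×260 = 334.95 + 350.54 + 707.2 = 1392.69
ΣP(Period 1)Q(Period 1) = 2.93×105 + 8.57×34 + 2.16×260 = 307.65 + 291.38 + 561.6 = 1160.63
link = 1392.69/1160.63 = 1.199943
Chained index = 100 × 0.981842 × 1.199943 = 117.8154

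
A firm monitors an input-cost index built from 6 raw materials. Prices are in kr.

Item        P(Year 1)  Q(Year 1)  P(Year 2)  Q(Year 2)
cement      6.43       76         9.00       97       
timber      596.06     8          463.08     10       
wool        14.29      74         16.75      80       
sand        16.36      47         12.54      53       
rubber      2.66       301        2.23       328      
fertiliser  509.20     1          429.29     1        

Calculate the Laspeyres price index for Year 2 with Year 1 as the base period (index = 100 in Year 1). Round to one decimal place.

Laspeyres price index uses base-period quantities as weights.
ΣP(Year 2)·Q(Year 1) = 9.00×76 + 463.08×8 + 16.75×74 + 12.54×47 + 2.23×301 + 429.29×1 = 684 + 3704.64 + 1239.5 + 589.38 + 671.23 + 429.29 = 7318.04
ΣP(Year 1)·Q(Year 1) = 6.43×76 + 596.06×8 + 14.29×74 + 16.36×47 + 2.66×301 + 509.20×1 = 488.68 + 4768.48 + 1057.46 + 768.92 + 800.66 + 509.2 = 8393.4
Index = 7318.04 / 8393.4 × 100 = 87.1880

87.2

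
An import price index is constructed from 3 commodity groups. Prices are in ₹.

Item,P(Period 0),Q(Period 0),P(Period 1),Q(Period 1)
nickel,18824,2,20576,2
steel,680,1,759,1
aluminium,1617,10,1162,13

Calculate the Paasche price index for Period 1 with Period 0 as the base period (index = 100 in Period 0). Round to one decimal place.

Paasche price index uses current-period quantities as weights.
ΣP(Period 1)·Q(Period 1) = 20576×2 + 759×1 + 1162×13 = 41152 + 759 + 15106 = 57017
ΣP(Period 0)·Q(Period 1) = 18824×2 + 680×1 + 1617×13 = 37648 + 680 + 21021 = 59349
Index = 57017 / 59349 × 100 = 96.0707

96.1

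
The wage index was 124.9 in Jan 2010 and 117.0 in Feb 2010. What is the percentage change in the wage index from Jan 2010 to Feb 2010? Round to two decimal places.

-6.33%

Change = (117.0 − 124.9) / 124.9 × 100
       = -7.9 / 124.9 × 100 = -6.3251%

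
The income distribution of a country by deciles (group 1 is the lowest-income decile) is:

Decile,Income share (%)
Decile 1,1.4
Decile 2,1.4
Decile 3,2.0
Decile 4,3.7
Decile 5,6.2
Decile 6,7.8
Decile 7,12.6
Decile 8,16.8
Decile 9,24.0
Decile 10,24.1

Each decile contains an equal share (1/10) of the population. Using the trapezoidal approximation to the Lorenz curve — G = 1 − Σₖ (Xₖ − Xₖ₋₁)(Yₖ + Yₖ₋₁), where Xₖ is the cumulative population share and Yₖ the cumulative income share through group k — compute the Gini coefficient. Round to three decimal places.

0.465

Cumulative income shares Yₖ: 0.0140, 0.0280, 0.0480, 0.0850, 0.1470, 0.2250, 0.3510, 0.5190, 0.7590, 1.0000
Σ (Xₖ−Xₖ₋₁)(Yₖ+Yₖ₋₁) = (1/10)(0.0140+0.0000) + (1/10)(0.0280+0.0140) + (1/10)(0.0480+0.0280) + (1/10)(0.0850+0.0480) + (1/10)(0.1470+0.0850) + (1/10)(0.2250+0.1470) + (1/10)(0.3510+0.2250) + (1/10)(0.5190+0.3510) + (1/10)(0.7590+0.5190) + (1/10)(1.0000+0.7590)
  = 0.0014 + 0.0042 + 0.0076 + 0.0133 + 0.0232 + 0.0372 + 0.0576 + 0.0870 + 0.1278 + 0.1759 = 0.5352
G = 1 − 0.5352 = 0.4648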